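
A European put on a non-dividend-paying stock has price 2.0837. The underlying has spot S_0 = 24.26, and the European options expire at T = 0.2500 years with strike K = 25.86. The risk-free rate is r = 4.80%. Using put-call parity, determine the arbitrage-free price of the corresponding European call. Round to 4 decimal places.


Answer: Call price = 0.7922

Derivation:
Put-call parity: C - P = S_0 * exp(-qT) - K * exp(-rT).
S_0 * exp(-qT) = 24.2600 * 1.00000000 = 24.26000000
K * exp(-rT) = 25.8600 * 0.98807171 = 25.55153449
C = P + S*exp(-qT) - K*exp(-rT)
C = 2.0837 + 24.26000000 - 25.55153449 = 0.7922


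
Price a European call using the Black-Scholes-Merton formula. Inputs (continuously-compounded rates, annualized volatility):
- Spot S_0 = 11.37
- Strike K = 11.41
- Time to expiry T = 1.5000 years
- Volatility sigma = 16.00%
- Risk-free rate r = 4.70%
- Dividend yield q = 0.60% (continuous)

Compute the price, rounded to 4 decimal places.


d1 = (ln(S/K) + (r - q + 0.5*sigma^2) * T) / (sigma * sqrt(T)) = 0.39389910
d2 = d1 - sigma * sqrt(T) = 0.19793992
exp(-rT) = 0.93192774; exp(-qT) = 0.99104038
C = S_0 * exp(-qT) * N(d1) - K * exp(-rT) * N(d2)
N(d1) = 0.65317223; N(d2) = 0.57845396
C = 11.3700 * 0.99104038 * 0.65317223 - 11.4100 * 0.93192774 * 0.57845396 = 1.2092

Answer: Price = 1.2092


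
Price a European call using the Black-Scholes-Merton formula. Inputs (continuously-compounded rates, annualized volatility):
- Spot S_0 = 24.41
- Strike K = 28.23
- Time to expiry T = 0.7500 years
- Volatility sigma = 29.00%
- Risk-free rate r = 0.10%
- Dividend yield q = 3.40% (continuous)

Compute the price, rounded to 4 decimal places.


d1 = (ln(S/K) + (r - q + 0.5*sigma^2) * T) / (sigma * sqrt(T)) = -0.55188657
d2 = d1 - sigma * sqrt(T) = -0.80303393
exp(-rT) = 0.99925028; exp(-qT) = 0.97482238
C = S_0 * exp(-qT) * N(d1) - K * exp(-rT) * N(d2)
N(d1) = 0.29051304; N(d2) = 0.21097756
C = 24.4100 * 0.97482238 * 0.29051304 - 28.2300 * 0.99925028 * 0.21097756 = 0.9614

Answer: Price = 0.9614


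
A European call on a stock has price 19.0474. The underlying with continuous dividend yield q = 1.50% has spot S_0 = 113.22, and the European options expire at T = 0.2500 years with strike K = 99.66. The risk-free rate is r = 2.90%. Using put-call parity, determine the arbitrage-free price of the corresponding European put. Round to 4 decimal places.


Put-call parity: C - P = S_0 * exp(-qT) - K * exp(-rT).
S_0 * exp(-qT) = 113.2200 * 0.99625702 = 112.79622008
K * exp(-rT) = 99.6600 * 0.99277622 = 98.94007787
P = C - S*exp(-qT) + K*exp(-rT)
P = 19.0474 - 112.79622008 + 98.94007787 = 5.1913

Answer: Put price = 5.1913


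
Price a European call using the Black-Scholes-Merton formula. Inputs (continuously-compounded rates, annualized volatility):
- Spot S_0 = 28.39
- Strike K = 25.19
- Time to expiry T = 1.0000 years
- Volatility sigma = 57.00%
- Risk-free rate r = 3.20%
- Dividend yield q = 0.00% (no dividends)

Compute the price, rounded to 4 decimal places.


Answer: Price = 8.1203

Derivation:
d1 = (ln(S/K) + (r - q + 0.5*sigma^2) * T) / (sigma * sqrt(T)) = 0.55094716
d2 = d1 - sigma * sqrt(T) = -0.01905284
exp(-rT) = 0.96850658; exp(-qT) = 1.00000000
C = S_0 * exp(-qT) * N(d1) - K * exp(-rT) * N(d2)
N(d1) = 0.70916505; N(d2) = 0.49239948
C = 28.3900 * 1.00000000 * 0.70916505 - 25.1900 * 0.96850658 * 0.49239948 = 8.1203


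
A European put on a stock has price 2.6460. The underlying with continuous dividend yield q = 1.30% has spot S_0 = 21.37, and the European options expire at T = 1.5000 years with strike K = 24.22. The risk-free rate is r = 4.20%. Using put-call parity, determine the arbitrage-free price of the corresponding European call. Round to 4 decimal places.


Put-call parity: C - P = S_0 * exp(-qT) - K * exp(-rT).
S_0 * exp(-qT) = 21.3700 * 0.98068890 = 20.95732169
K * exp(-rT) = 24.2200 * 0.93894347 = 22.74121093
C = P + S*exp(-qT) - K*exp(-rT)
C = 2.6460 + 20.95732169 - 22.74121093 = 0.8621

Answer: Call price = 0.8621


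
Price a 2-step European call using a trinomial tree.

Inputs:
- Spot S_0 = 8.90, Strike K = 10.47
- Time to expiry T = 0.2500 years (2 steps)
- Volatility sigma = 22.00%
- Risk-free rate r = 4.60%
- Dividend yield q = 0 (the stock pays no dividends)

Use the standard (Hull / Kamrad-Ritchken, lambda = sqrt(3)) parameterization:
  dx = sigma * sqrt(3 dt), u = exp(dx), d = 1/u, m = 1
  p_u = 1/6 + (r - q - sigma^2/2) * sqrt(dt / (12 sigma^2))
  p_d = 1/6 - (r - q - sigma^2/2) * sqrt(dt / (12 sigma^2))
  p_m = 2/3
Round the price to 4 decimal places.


Answer: Price = V(0,0) = 0.0365

Derivation:
dt = T/N = 0.125000; dx = sigma*sqrt(3*dt) = 0.134722
u = exp(dx) = 1.144219; d = 1/u = 0.873959
p_u = 0.176780, p_m = 0.666667, p_d = 0.156553
Discount per step: exp(-r*dt) = 0.994266
Stock lattice S(k, j) with j the centered position index:
  k=0: S(0,+0) = 8.9000
  k=1: S(1,-1) = 7.7782; S(1,+0) = 8.9000; S(1,+1) = 10.1835
  k=2: S(2,-2) = 6.7979; S(2,-1) = 7.7782; S(2,+0) = 8.9000; S(2,+1) = 10.1835; S(2,+2) = 11.6522
Terminal payoffs V(N, j) = max(S_T - K, 0):
  V(2,-2) = 0.000000; V(2,-1) = 0.000000; V(2,+0) = 0.000000; V(2,+1) = 0.000000; V(2,+2) = 1.182202
Backward induction: V(k, j) = exp(-r*dt) * [p_u * V(k+1, j+1) + p_m * V(k+1, j) + p_d * V(k+1, j-1)]
  V(1,-1) = exp(-r*dt) * [p_u*0.000000 + p_m*0.000000 + p_d*0.000000] = 0.000000
  V(1,+0) = exp(-r*dt) * [p_u*0.000000 + p_m*0.000000 + p_d*0.000000] = 0.000000
  V(1,+1) = exp(-r*dt) * [p_u*1.182202 + p_m*0.000000 + p_d*0.000000] = 0.207791
  V(0,+0) = exp(-r*dt) * [p_u*0.207791 + p_m*0.000000 + p_d*0.000000] = 0.036523


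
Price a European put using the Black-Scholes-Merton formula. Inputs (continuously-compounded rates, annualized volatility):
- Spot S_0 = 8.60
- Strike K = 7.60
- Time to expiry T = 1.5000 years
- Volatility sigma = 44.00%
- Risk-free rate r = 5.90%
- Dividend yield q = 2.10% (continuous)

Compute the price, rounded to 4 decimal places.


Answer: Price = 1.0232

Derivation:
d1 = (ln(S/K) + (r - q + 0.5*sigma^2) * T) / (sigma * sqrt(T)) = 0.60460450
d2 = d1 - sigma * sqrt(T) = 0.06571676
exp(-rT) = 0.91530311; exp(-qT) = 0.96899096
P = K * exp(-rT) * N(-d2) - S_0 * exp(-qT) * N(-d1)
N(-d1) = 0.27272091; N(-d2) = 0.47380166
P = 7.6000 * 0.91530311 * 0.47380166 - 8.6000 * 0.96899096 * 0.27272091 = 1.0232


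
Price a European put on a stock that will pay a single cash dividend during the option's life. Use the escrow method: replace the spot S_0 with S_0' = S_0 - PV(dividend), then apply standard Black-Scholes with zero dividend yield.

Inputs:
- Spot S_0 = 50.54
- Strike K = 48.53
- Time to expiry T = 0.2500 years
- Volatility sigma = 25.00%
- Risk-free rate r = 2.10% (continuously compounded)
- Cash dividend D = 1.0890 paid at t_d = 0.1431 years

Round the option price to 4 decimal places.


PV(D) = D * exp(-r * t_d) = 1.0890 * 0.99699941 = 1.08573236
S_0' = S_0 - PV(D) = 50.5400 - 1.08573236 = 49.45426764
d1 = (ln(S_0'/K) + (r + sigma^2/2)*T) / (sigma*sqrt(T)) = 0.25542954
d2 = d1 - sigma*sqrt(T) = 0.13042954
exp(-rT) = 0.99476376
N(-d1) = 0.39919568; N(-d2) = 0.44811330
P = K * exp(-rT) * N(-d2) - S_0' * N(-d1) = 48.5300 * 0.99476376 * 0.44811330 - 49.45426764 * 0.39919568 = 1.8911

Answer: Price = 1.8911


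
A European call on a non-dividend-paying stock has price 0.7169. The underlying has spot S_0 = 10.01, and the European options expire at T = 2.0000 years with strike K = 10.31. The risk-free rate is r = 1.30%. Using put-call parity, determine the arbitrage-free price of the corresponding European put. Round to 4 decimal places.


Answer: Put price = 0.7523

Derivation:
Put-call parity: C - P = S_0 * exp(-qT) - K * exp(-rT).
S_0 * exp(-qT) = 10.0100 * 1.00000000 = 10.01000000
K * exp(-rT) = 10.3100 * 0.97433509 = 10.04539477
P = C - S*exp(-qT) + K*exp(-rT)
P = 0.7169 - 10.01000000 + 10.04539477 = 0.7523


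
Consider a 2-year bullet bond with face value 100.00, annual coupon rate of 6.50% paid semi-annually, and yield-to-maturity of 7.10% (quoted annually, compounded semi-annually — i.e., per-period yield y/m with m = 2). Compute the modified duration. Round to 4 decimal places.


Coupon per period c = face * coupon_rate / m = 3.250000
Periods per year m = 2; per-period yield y/m = 0.035500
Number of cashflows N = 4
Cashflows (t years, CF_t, discount factor 1/(1+y/m)^(m*t), PV):
  t = 0.5000: CF_t = 3.250000, DF = 0.965717, PV = 3.138580
  t = 1.0000: CF_t = 3.250000, DF = 0.932609, PV = 3.030981
  t = 1.5000: CF_t = 3.250000, DF = 0.900637, PV = 2.927070
  t = 2.0000: CF_t = 103.250000, DF = 0.869760, PV = 89.802752
Price P = sum_t PV_t = 98.899383
First compute Macaulay numerator sum_t t * PV_t:
  t * PV_t at t = 0.5000: 1.569290
  t * PV_t at t = 1.0000: 3.030981
  t * PV_t at t = 1.5000: 4.390604
  t * PV_t at t = 2.0000: 179.605505
Macaulay duration D = 188.596380 / 98.899383 = 1.906952
Modified duration = D / (1 + y/m) = 1.906952 / (1 + 0.035500) = 1.841576

Answer: Modified duration = 1.8416


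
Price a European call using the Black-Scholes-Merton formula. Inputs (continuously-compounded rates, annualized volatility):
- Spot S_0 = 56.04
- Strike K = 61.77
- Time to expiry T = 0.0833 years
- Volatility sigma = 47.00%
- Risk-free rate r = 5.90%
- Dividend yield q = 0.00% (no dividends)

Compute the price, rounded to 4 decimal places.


d1 = (ln(S/K) + (r - q + 0.5*sigma^2) * T) / (sigma * sqrt(T)) = -0.61361442
d2 = d1 - sigma * sqrt(T) = -0.74926459
exp(-rT) = 0.99509736; exp(-qT) = 1.00000000
C = S_0 * exp(-qT) * N(d1) - K * exp(-rT) * N(d2)
N(d1) = 0.26973508; N(d2) = 0.22684887
C = 56.0400 * 1.00000000 * 0.26973508 - 61.7700 * 0.99509736 * 0.22684887 = 1.1722

Answer: Price = 1.1722


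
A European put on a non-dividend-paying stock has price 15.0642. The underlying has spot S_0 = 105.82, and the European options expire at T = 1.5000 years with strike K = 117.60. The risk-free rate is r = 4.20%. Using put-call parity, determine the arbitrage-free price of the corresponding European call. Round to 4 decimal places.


Put-call parity: C - P = S_0 * exp(-qT) - K * exp(-rT).
S_0 * exp(-qT) = 105.8200 * 1.00000000 = 105.82000000
K * exp(-rT) = 117.6000 * 0.93894347 = 110.41975251
C = P + S*exp(-qT) - K*exp(-rT)
C = 15.0642 + 105.82000000 - 110.41975251 = 10.4644

Answer: Call price = 10.4644


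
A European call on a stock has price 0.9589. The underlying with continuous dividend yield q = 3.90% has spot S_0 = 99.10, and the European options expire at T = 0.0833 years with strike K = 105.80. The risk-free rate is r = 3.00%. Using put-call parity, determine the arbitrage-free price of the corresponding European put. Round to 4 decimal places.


Answer: Put price = 7.7163

Derivation:
Put-call parity: C - P = S_0 * exp(-qT) - K * exp(-rT).
S_0 * exp(-qT) = 99.1000 * 0.99675657 = 98.77857622
K * exp(-rT) = 105.8000 * 0.99750412 = 105.53593589
P = C - S*exp(-qT) + K*exp(-rT)
P = 0.9589 - 98.77857622 + 105.53593589 = 7.7163


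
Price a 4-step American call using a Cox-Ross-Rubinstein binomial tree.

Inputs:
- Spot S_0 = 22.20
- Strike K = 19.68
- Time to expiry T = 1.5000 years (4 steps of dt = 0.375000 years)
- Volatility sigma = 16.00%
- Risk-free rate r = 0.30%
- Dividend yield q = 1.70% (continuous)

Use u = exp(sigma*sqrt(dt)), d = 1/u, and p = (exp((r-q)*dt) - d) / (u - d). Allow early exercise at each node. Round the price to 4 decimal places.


Answer: Price = V(0,0) = 2.9967

Derivation:
dt = T/N = 0.375000
u = exp(sigma*sqrt(dt)) = 1.102940; d = 1/u = 0.906667
p = (exp((r-q)*dt) - d) / (u - d) = 0.448846
Discount per step: exp(-r*dt) = 0.998876
Stock lattice S(k, i) with i counting down-moves:
  k=0: S(0,0) = 22.2000
  k=1: S(1,0) = 24.4853; S(1,1) = 20.1280
  k=2: S(2,0) = 27.0058; S(2,1) = 22.2000; S(2,2) = 18.2494
  k=3: S(3,0) = 29.7858; S(3,1) = 24.4853; S(3,2) = 20.1280; S(3,3) = 16.5462
  k=4: S(4,0) = 32.8519; S(4,1) = 27.0058; S(4,2) = 22.2000; S(4,3) = 18.2494; S(4,4) = 15.0019
Terminal payoffs V(N, i) = max(S_T - K, 0):
  V(4,0) = 13.171935; V(4,1) = 7.325795; V(4,2) = 2.520000; V(4,3) = 0.000000; V(4,4) = 0.000000
Backward induction: V(k, i) = exp(-r*dt) * [p * V(k+1, i) + (1-p) * V(k+1, i+1)]; then take max(V_cont, immediate exercise) for American.
  V(3,0) = exp(-r*dt) * [p*13.171935 + (1-p)*7.325795] = 9.938626; exercise = 10.105779; V(3,0) = max -> 10.105779
  V(3,1) = exp(-r*dt) * [p*7.325795 + (1-p)*2.520000] = 4.671804; exercise = 4.805274; V(3,1) = max -> 4.805274
  V(3,2) = exp(-r*dt) * [p*2.520000 + (1-p)*0.000000] = 1.129821; exercise = 0.448016; V(3,2) = max -> 1.129821
  V(3,3) = exp(-r*dt) * [p*0.000000 + (1-p)*0.000000] = 0.000000; exercise = 0.000000; V(3,3) = max -> 0.000000
  V(2,0) = exp(-r*dt) * [p*10.105779 + (1-p)*4.805274] = 7.176308; exercise = 7.325795; V(2,0) = max -> 7.325795
  V(2,1) = exp(-r*dt) * [p*4.805274 + (1-p)*1.129821] = 2.776409; exercise = 2.520000; V(2,1) = max -> 2.776409
  V(2,2) = exp(-r*dt) * [p*1.129821 + (1-p)*0.000000] = 0.506546; exercise = 0.000000; V(2,2) = max -> 0.506546
  V(1,0) = exp(-r*dt) * [p*7.325795 + (1-p)*2.776409] = 4.812966; exercise = 4.805274; V(1,0) = max -> 4.812966
  V(1,1) = exp(-r*dt) * [p*2.776409 + (1-p)*0.506546] = 1.523650; exercise = 0.448016; V(1,1) = max -> 1.523650
  V(0,0) = exp(-r*dt) * [p*4.812966 + (1-p)*1.523650] = 2.996675; exercise = 2.520000; V(0,0) = max -> 2.996675


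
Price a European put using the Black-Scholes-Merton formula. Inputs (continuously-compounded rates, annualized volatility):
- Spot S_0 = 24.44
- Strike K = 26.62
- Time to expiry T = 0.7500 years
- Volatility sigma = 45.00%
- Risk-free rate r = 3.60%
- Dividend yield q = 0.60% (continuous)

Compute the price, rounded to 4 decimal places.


Answer: Price = 4.7211

Derivation:
d1 = (ln(S/K) + (r - q + 0.5*sigma^2) * T) / (sigma * sqrt(T)) = 0.03334729
d2 = d1 - sigma * sqrt(T) = -0.35636414
exp(-rT) = 0.97336124; exp(-qT) = 0.99551011
P = K * exp(-rT) * N(-d2) - S_0 * exp(-qT) * N(-d1)
N(-d1) = 0.48669882; N(-d2) = 0.63921606
P = 26.6200 * 0.97336124 * 0.63921606 - 24.4400 * 0.99551011 * 0.48669882 = 4.7211


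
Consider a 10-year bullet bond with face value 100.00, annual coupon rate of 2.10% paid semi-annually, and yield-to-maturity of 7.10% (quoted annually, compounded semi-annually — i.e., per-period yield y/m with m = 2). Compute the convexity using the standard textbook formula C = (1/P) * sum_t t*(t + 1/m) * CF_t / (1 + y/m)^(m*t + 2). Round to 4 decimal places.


Coupon per period c = face * coupon_rate / m = 1.050000
Periods per year m = 2; per-period yield y/m = 0.035500
Number of cashflows N = 20
Cashflows (t years, CF_t, discount factor 1/(1+y/m)^(m*t), PV):
  t = 0.5000: CF_t = 1.050000, DF = 0.965717, PV = 1.014003
  t = 1.0000: CF_t = 1.050000, DF = 0.932609, PV = 0.979240
  t = 1.5000: CF_t = 1.050000, DF = 0.900637, PV = 0.945669
  t = 2.0000: CF_t = 1.050000, DF = 0.869760, PV = 0.913248
  t = 2.5000: CF_t = 1.050000, DF = 0.839942, PV = 0.881939
  t = 3.0000: CF_t = 1.050000, DF = 0.811147, PV = 0.851704
  t = 3.5000: CF_t = 1.050000, DF = 0.783338, PV = 0.822505
  t = 4.0000: CF_t = 1.050000, DF = 0.756483, PV = 0.794307
  t = 4.5000: CF_t = 1.050000, DF = 0.730549, PV = 0.767076
  t = 5.0000: CF_t = 1.050000, DF = 0.705503, PV = 0.740778
  t = 5.5000: CF_t = 1.050000, DF = 0.681316, PV = 0.715382
  t = 6.0000: CF_t = 1.050000, DF = 0.657959, PV = 0.690857
  t = 6.5000: CF_t = 1.050000, DF = 0.635402, PV = 0.667172
  t = 7.0000: CF_t = 1.050000, DF = 0.613619, PV = 0.644300
  t = 7.5000: CF_t = 1.050000, DF = 0.592582, PV = 0.622211
  t = 8.0000: CF_t = 1.050000, DF = 0.572267, PV = 0.600880
  t = 8.5000: CF_t = 1.050000, DF = 0.552648, PV = 0.580280
  t = 9.0000: CF_t = 1.050000, DF = 0.533701, PV = 0.560386
  t = 9.5000: CF_t = 1.050000, DF = 0.515404, PV = 0.541175
  t = 10.0000: CF_t = 101.050000, DF = 0.497735, PV = 50.296093
Price P = sum_t PV_t = 64.629206
Convexity numerator sum_t t*(t + 1/m) * CF_t / (1+y/m)^(m*t + 2):
  t = 0.5000: term = 0.472834
  t = 1.0000: term = 1.369872
  t = 1.5000: term = 2.645818
  t = 2.0000: term = 4.258520
  t = 2.5000: term = 6.168788
  t = 3.0000: term = 8.340225
  t = 3.5000: term = 10.739063
  t = 4.0000: term = 13.334010
  t = 4.5000: term = 16.096101
  t = 5.0000: term = 18.998563
  t = 5.5000: term = 22.016683
  t = 6.0000: term = 25.127684
  t = 6.5000: term = 28.310605
  t = 7.0000: term = 31.546193
  t = 7.5000: term = 34.816795
  t = 8.0000: term = 38.106262
  t = 8.5000: term = 41.399851
  t = 9.0000: term = 44.684134
  t = 9.5000: term = 47.946922
  t = 10.0000: term = 4925.194047
Convexity = (1/P) * sum = 5321.572972 / 64.629206 = 82.340065

Answer: Convexity = 82.3401


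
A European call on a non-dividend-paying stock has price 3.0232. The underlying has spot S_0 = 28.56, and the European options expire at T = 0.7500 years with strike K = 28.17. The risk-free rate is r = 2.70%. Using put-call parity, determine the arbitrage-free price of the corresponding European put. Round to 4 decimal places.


Put-call parity: C - P = S_0 * exp(-qT) - K * exp(-rT).
S_0 * exp(-qT) = 28.5600 * 1.00000000 = 28.56000000
K * exp(-rT) = 28.1700 * 0.97995365 = 27.60529444
P = C - S*exp(-qT) + K*exp(-rT)
P = 3.0232 - 28.56000000 + 27.60529444 = 2.0685

Answer: Put price = 2.0685


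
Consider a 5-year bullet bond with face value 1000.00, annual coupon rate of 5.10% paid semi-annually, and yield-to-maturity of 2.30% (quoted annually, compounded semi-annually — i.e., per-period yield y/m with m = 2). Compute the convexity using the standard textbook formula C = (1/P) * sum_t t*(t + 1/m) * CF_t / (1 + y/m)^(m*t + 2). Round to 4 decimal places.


Coupon per period c = face * coupon_rate / m = 25.500000
Periods per year m = 2; per-period yield y/m = 0.011500
Number of cashflows N = 10
Cashflows (t years, CF_t, discount factor 1/(1+y/m)^(m*t), PV):
  t = 0.5000: CF_t = 25.500000, DF = 0.988631, PV = 25.210084
  t = 1.0000: CF_t = 25.500000, DF = 0.977391, PV = 24.923464
  t = 1.5000: CF_t = 25.500000, DF = 0.966279, PV = 24.640103
  t = 2.0000: CF_t = 25.500000, DF = 0.955293, PV = 24.359963
  t = 2.5000: CF_t = 25.500000, DF = 0.944432, PV = 24.083009
  t = 3.0000: CF_t = 25.500000, DF = 0.933694, PV = 23.809203
  t = 3.5000: CF_t = 25.500000, DF = 0.923079, PV = 23.538510
  t = 4.0000: CF_t = 25.500000, DF = 0.912584, PV = 23.270895
  t = 4.5000: CF_t = 25.500000, DF = 0.902209, PV = 23.006322
  t = 5.0000: CF_t = 1025.500000, DF = 0.891951, PV = 914.696029
Price P = sum_t PV_t = 1131.537583
Convexity numerator sum_t t*(t + 1/m) * CF_t / (1+y/m)^(m*t + 2):
  t = 0.5000: term = 12.320052
  t = 1.0000: term = 36.539945
  t = 1.5000: term = 72.249026
  t = 2.0000: term = 119.046015
  t = 2.5000: term = 176.538826
  t = 3.0000: term = 244.344396
  t = 3.5000: term = 322.088510
  t = 4.0000: term = 409.405634
  t = 4.5000: term = 505.938746
  t = 5.0000: term = 24585.424607
Convexity = (1/P) * sum = 26483.895757 / 1131.537583 = 23.405229

Answer: Convexity = 23.4052


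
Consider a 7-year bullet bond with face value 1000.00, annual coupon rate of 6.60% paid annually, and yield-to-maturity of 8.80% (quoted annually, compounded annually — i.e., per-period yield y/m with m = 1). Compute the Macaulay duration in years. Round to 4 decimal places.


Answer: Macaulay duration = 5.7447 years

Derivation:
Coupon per period c = face * coupon_rate / m = 66.000000
Periods per year m = 1; per-period yield y/m = 0.088000
Number of cashflows N = 7
Cashflows (t years, CF_t, discount factor 1/(1+y/m)^(m*t), PV):
  t = 1.0000: CF_t = 66.000000, DF = 0.919118, PV = 60.661765
  t = 2.0000: CF_t = 66.000000, DF = 0.844777, PV = 55.755298
  t = 3.0000: CF_t = 66.000000, DF = 0.776450, PV = 51.245679
  t = 4.0000: CF_t = 66.000000, DF = 0.713649, PV = 47.100808
  t = 5.0000: CF_t = 66.000000, DF = 0.655927, PV = 43.291183
  t = 6.0000: CF_t = 66.000000, DF = 0.602874, PV = 39.789691
  t = 7.0000: CF_t = 1066.000000, DF = 0.554112, PV = 590.683633
Price P = sum_t PV_t = 888.528056
Macaulay numerator sum_t t * PV_t:
  t * PV_t at t = 1.0000: 60.661765
  t * PV_t at t = 2.0000: 111.510597
  t * PV_t at t = 3.0000: 153.737036
  t * PV_t at t = 4.0000: 188.403231
  t * PV_t at t = 5.0000: 216.455917
  t * PV_t at t = 6.0000: 238.738144
  t * PV_t at t = 7.0000: 4134.785429
Macaulay duration D = (sum_t t * PV_t) / P = 5104.292119 / 888.528056 = 5.744661


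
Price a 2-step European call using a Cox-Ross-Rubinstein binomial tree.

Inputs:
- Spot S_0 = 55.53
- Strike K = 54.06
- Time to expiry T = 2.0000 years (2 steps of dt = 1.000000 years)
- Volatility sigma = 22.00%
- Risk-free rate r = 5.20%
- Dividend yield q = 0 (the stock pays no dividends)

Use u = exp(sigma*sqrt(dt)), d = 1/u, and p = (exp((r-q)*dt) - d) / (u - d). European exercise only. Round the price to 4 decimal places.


Answer: Price = V(0,0) = 9.9220

Derivation:
dt = T/N = 1.000000
u = exp(sigma*sqrt(dt)) = 1.246077; d = 1/u = 0.802519
p = (exp((r-q)*dt) - d) / (u - d) = 0.565556
Discount per step: exp(-r*dt) = 0.949329
Stock lattice S(k, i) with i counting down-moves:
  k=0: S(0,0) = 55.5300
  k=1: S(1,0) = 69.1946; S(1,1) = 44.5639
  k=2: S(2,0) = 86.2218; S(2,1) = 55.5300; S(2,2) = 35.7633
Terminal payoffs V(N, i) = max(S_T - K, 0):
  V(2,0) = 32.161832; V(2,1) = 1.470000; V(2,2) = 0.000000
Backward induction: V(k, i) = exp(-r*dt) * [p * V(k+1, i) + (1-p) * V(k+1, i+1)].
  V(1,0) = exp(-r*dt) * [p*32.161832 + (1-p)*1.470000] = 17.873922
  V(1,1) = exp(-r*dt) * [p*1.470000 + (1-p)*0.000000] = 0.789241
  V(0,0) = exp(-r*dt) * [p*17.873922 + (1-p)*0.789241] = 9.921995


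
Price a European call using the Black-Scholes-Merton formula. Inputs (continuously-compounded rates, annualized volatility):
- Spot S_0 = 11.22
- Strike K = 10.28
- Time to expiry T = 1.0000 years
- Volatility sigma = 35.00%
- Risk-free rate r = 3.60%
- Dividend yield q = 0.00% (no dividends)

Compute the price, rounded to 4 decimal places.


Answer: Price = 2.2093

Derivation:
d1 = (ln(S/K) + (r - q + 0.5*sigma^2) * T) / (sigma * sqrt(T)) = 0.52785040
d2 = d1 - sigma * sqrt(T) = 0.17785040
exp(-rT) = 0.96464029; exp(-qT) = 1.00000000
C = S_0 * exp(-qT) * N(d1) - K * exp(-rT) * N(d2)
N(d1) = 0.70119841; N(d2) = 0.57057977
C = 11.2200 * 1.00000000 * 0.70119841 - 10.2800 * 0.96464029 * 0.57057977 = 2.2093


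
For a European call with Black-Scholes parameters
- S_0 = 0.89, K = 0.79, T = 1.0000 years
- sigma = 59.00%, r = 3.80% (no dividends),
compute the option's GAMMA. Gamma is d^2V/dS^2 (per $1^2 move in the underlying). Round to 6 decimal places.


d1 = 0.5614212157; d2 = -0.0285787843
phi(d1) = 0.3407741207; exp(-qT) = 1.0000000000; exp(-rT) = 0.9627129409
Gamma = exp(-qT) * phi(d1) / (S * sigma * sqrt(T)) = 1.0000000000 * 0.3407741207 / (0.8900 * 0.5900 * 1.0000000000) = 0.648970

Answer: Gamma = 0.648970


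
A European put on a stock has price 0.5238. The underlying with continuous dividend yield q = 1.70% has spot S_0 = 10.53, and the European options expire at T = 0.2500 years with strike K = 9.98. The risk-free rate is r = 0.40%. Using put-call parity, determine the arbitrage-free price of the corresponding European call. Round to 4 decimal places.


Answer: Call price = 1.0391

Derivation:
Put-call parity: C - P = S_0 * exp(-qT) - K * exp(-rT).
S_0 * exp(-qT) = 10.5300 * 0.99575902 = 10.48534246
K * exp(-rT) = 9.9800 * 0.99900050 = 9.97002499
C = P + S*exp(-qT) - K*exp(-rT)
C = 0.5238 + 10.48534246 - 9.97002499 = 1.0391


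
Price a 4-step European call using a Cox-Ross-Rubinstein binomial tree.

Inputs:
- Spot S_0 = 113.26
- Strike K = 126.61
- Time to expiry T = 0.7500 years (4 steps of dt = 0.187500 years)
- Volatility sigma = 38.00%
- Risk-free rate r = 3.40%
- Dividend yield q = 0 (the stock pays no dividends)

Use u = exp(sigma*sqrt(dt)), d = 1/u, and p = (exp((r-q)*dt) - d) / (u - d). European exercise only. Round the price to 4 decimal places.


dt = T/N = 0.187500
u = exp(sigma*sqrt(dt)) = 1.178856; d = 1/u = 0.848280
p = (exp((r-q)*dt) - d) / (u - d) = 0.478302
Discount per step: exp(-r*dt) = 0.993645
Stock lattice S(k, i) with i counting down-moves:
  k=0: S(0,0) = 113.2600
  k=1: S(1,0) = 133.5173; S(1,1) = 96.0762
  k=2: S(2,0) = 157.3977; S(2,1) = 113.2600; S(2,2) = 81.4995
  k=3: S(3,0) = 185.5493; S(3,1) = 133.5173; S(3,2) = 96.0762; S(3,3) = 69.1343
  k=4: S(4,0) = 218.7360; S(4,1) = 157.3977; S(4,2) = 113.2600; S(4,3) = 81.4995; S(4,4) = 58.6453
Terminal payoffs V(N, i) = max(S_T - K, 0):
  V(4,0) = 92.125966; V(4,1) = 30.787699; V(4,2) = 0.000000; V(4,3) = 0.000000; V(4,4) = 0.000000
Backward induction: V(k, i) = exp(-r*dt) * [p * V(k+1, i) + (1-p) * V(k+1, i+1)].
  V(3,0) = exp(-r*dt) * [p*92.125966 + (1-p)*30.787699] = 59.743858
  V(3,1) = exp(-r*dt) * [p*30.787699 + (1-p)*0.000000] = 14.632253
  V(3,2) = exp(-r*dt) * [p*0.000000 + (1-p)*0.000000] = 0.000000
  V(3,3) = exp(-r*dt) * [p*0.000000 + (1-p)*0.000000] = 0.000000
  V(2,0) = exp(-r*dt) * [p*59.743858 + (1-p)*14.632253] = 35.979144
  V(2,1) = exp(-r*dt) * [p*14.632253 + (1-p)*0.000000] = 6.954168
  V(2,2) = exp(-r*dt) * [p*0.000000 + (1-p)*0.000000] = 0.000000
  V(1,0) = exp(-r*dt) * [p*35.979144 + (1-p)*6.954168] = 20.704472
  V(1,1) = exp(-r*dt) * [p*6.954168 + (1-p)*0.000000] = 3.305058
  V(0,0) = exp(-r*dt) * [p*20.704472 + (1-p)*3.305058] = 11.553352

Answer: Price = V(0,0) = 11.5534


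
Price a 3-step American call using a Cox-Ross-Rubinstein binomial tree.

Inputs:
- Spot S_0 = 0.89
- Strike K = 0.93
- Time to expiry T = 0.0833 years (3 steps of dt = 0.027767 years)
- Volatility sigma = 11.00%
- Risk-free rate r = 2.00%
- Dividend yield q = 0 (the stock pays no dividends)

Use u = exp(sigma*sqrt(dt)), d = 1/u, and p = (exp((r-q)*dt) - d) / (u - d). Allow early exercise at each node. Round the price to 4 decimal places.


Answer: Price = V(0,0) = 0.0014

Derivation:
dt = T/N = 0.027767
u = exp(sigma*sqrt(dt)) = 1.018499; d = 1/u = 0.981837
p = (exp((r-q)*dt) - d) / (u - d) = 0.510570
Discount per step: exp(-r*dt) = 0.999445
Stock lattice S(k, i) with i counting down-moves:
  k=0: S(0,0) = 0.8900
  k=1: S(1,0) = 0.9065; S(1,1) = 0.8738
  k=2: S(2,0) = 0.9232; S(2,1) = 0.8900; S(2,2) = 0.8580
  k=3: S(3,0) = 0.9403; S(3,1) = 0.9065; S(3,2) = 0.8738; S(3,3) = 0.8424
Terminal payoffs V(N, i) = max(S_T - K, 0):
  V(3,0) = 0.010311; V(3,1) = 0.000000; V(3,2) = 0.000000; V(3,3) = 0.000000
Backward induction: V(k, i) = exp(-r*dt) * [p * V(k+1, i) + (1-p) * V(k+1, i+1)]; then take max(V_cont, immediate exercise) for American.
  V(2,0) = exp(-r*dt) * [p*0.010311 + (1-p)*0.000000] = 0.005261; exercise = 0.000000; V(2,0) = max -> 0.005261
  V(2,1) = exp(-r*dt) * [p*0.000000 + (1-p)*0.000000] = 0.000000; exercise = 0.000000; V(2,1) = max -> 0.000000
  V(2,2) = exp(-r*dt) * [p*0.000000 + (1-p)*0.000000] = 0.000000; exercise = 0.000000; V(2,2) = max -> 0.000000
  V(1,0) = exp(-r*dt) * [p*0.005261 + (1-p)*0.000000] = 0.002685; exercise = 0.000000; V(1,0) = max -> 0.002685
  V(1,1) = exp(-r*dt) * [p*0.000000 + (1-p)*0.000000] = 0.000000; exercise = 0.000000; V(1,1) = max -> 0.000000
  V(0,0) = exp(-r*dt) * [p*0.002685 + (1-p)*0.000000] = 0.001370; exercise = 0.000000; V(0,0) = max -> 0.001370


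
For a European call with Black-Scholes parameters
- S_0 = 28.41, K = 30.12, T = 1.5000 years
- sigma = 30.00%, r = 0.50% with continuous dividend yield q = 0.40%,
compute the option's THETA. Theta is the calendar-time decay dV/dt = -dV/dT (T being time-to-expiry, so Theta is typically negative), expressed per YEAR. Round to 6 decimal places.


d1 = 0.0287183428; d2 = -0.3387051186
phi(d1) = 0.3987778018; exp(-qT) = 0.9940179641; exp(-rT) = 0.9925280548
Theta = -S*exp(-qT)*phi(d1)*sigma/(2*sqrt(T)) - r*K*exp(-rT)*N(d2) + q*S*exp(-qT)*N(d1)
N(d1) = 0.5114553865; N(d2) = 0.3674159422; sqrt(T) = 1.2247448714
Term 1 = -28.4100 * 0.9940179641 * 0.3987778018 * 0.3000 / (2 * 1.2247448714) = -1.3792470744
Term 2 = -0.0050 * 30.1200 * 0.9925280548 * 0.3674159422 = -0.0549193969
Term 3 = 0.0040 * 28.4100 * 0.9940179641 * 0.5114553865 = 0.0577741035
Theta = -1.3792470744 + (-0.0549193969) + (0.0577741035) = -1.376392

Answer: Theta = -1.376392


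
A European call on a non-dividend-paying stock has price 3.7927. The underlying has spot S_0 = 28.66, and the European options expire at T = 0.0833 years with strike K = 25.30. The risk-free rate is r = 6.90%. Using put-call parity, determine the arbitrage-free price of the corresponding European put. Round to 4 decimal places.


Answer: Put price = 0.2877

Derivation:
Put-call parity: C - P = S_0 * exp(-qT) - K * exp(-rT).
S_0 * exp(-qT) = 28.6600 * 1.00000000 = 28.66000000
K * exp(-rT) = 25.3000 * 0.99426879 = 25.15500030
P = C - S*exp(-qT) + K*exp(-rT)
P = 3.7927 - 28.66000000 + 25.15500030 = 0.2877


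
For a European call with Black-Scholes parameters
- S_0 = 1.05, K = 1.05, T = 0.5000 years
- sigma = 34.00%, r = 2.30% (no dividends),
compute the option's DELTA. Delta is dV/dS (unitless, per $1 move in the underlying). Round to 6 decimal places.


Answer: Delta = 0.566725

Derivation:
d1 = 0.1680418468; d2 = -0.0723744588
phi(d1) = 0.3933491794; exp(-qT) = 1.0000000000; exp(-rT) = 0.9885658722
N(d1) = 0.5667248209
Delta = exp(-qT) * N(d1) = 1.0000000000 * 0.5667248209 = 0.566725


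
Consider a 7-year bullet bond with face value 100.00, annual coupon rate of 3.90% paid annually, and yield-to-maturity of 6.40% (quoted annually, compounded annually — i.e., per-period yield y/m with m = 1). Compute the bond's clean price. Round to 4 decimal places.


Answer: Price = 86.2403

Derivation:
Coupon per period c = face * coupon_rate / m = 3.900000
Periods per year m = 1; per-period yield y/m = 0.064000
Number of cashflows N = 7
Cashflows (t years, CF_t, discount factor 1/(1+y/m)^(m*t), PV):
  t = 1.0000: CF_t = 3.900000, DF = 0.939850, PV = 3.665414
  t = 2.0000: CF_t = 3.900000, DF = 0.883317, PV = 3.444938
  t = 3.0000: CF_t = 3.900000, DF = 0.830185, PV = 3.237723
  t = 4.0000: CF_t = 3.900000, DF = 0.780249, PV = 3.042973
  t = 5.0000: CF_t = 3.900000, DF = 0.733317, PV = 2.859937
  t = 6.0000: CF_t = 3.900000, DF = 0.689208, PV = 2.687911
  t = 7.0000: CF_t = 103.900000, DF = 0.647752, PV = 67.301408
Price P = sum_t PV_t = 86.240303


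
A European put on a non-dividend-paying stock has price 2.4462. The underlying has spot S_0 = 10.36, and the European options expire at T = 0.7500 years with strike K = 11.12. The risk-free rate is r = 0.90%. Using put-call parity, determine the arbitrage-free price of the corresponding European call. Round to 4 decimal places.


Put-call parity: C - P = S_0 * exp(-qT) - K * exp(-rT).
S_0 * exp(-qT) = 10.3600 * 1.00000000 = 10.36000000
K * exp(-rT) = 11.1200 * 0.99327273 = 11.04519276
C = P + S*exp(-qT) - K*exp(-rT)
C = 2.4462 + 10.36000000 - 11.04519276 = 1.7610

Answer: Call price = 1.7610


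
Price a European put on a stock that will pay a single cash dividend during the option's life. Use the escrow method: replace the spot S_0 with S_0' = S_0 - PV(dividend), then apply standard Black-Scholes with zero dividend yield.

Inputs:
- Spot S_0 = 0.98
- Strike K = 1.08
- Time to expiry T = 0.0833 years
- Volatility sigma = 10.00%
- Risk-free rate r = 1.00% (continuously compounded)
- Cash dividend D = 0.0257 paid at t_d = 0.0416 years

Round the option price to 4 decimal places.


Answer: Price = 0.1248

Derivation:
PV(D) = D * exp(-r * t_d) = 0.0257 * 0.99958409 = 0.02568931
S_0' = S_0 - PV(D) = 0.9800 - 0.02568931 = 0.95431069
d1 = (ln(S_0'/K) + (r + sigma^2/2)*T) / (sigma*sqrt(T)) = -4.24359496
d2 = d1 - sigma*sqrt(T) = -4.27245670
exp(-rT) = 0.99916735
N(-d1) = 0.99998900; N(-d2) = 0.99999033
P = K * exp(-rT) * N(-d2) - S_0' * N(-d1) = 1.0800 * 0.99916735 * 0.99999033 - 0.95431069 * 0.99998900 = 0.1248


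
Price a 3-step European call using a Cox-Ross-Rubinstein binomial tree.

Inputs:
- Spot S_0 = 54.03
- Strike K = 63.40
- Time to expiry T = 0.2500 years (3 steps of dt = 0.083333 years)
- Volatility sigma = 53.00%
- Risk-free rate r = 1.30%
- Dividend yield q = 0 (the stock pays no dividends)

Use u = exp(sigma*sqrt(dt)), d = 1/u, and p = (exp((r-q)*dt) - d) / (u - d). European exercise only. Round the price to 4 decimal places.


dt = T/N = 0.083333
u = exp(sigma*sqrt(dt)) = 1.165322; d = 1/u = 0.858132
p = (exp((r-q)*dt) - d) / (u - d) = 0.465353
Discount per step: exp(-r*dt) = 0.998917
Stock lattice S(k, i) with i counting down-moves:
  k=0: S(0,0) = 54.0300
  k=1: S(1,0) = 62.9624; S(1,1) = 46.3648
  k=2: S(2,0) = 73.3715; S(2,1) = 54.0300; S(2,2) = 39.7871
  k=3: S(3,0) = 85.5014; S(3,1) = 62.9624; S(3,2) = 46.3648; S(3,3) = 34.1426
Terminal payoffs V(N, i) = max(S_T - K, 0):
  V(3,0) = 22.101414; V(3,1) = 0.000000; V(3,2) = 0.000000; V(3,3) = 0.000000
Backward induction: V(k, i) = exp(-r*dt) * [p * V(k+1, i) + (1-p) * V(k+1, i+1)].
  V(2,0) = exp(-r*dt) * [p*22.101414 + (1-p)*0.000000] = 10.273834
  V(2,1) = exp(-r*dt) * [p*0.000000 + (1-p)*0.000000] = 0.000000
  V(2,2) = exp(-r*dt) * [p*0.000000 + (1-p)*0.000000] = 0.000000
  V(1,0) = exp(-r*dt) * [p*10.273834 + (1-p)*0.000000] = 4.775788
  V(1,1) = exp(-r*dt) * [p*0.000000 + (1-p)*0.000000] = 0.000000
  V(0,0) = exp(-r*dt) * [p*4.775788 + (1-p)*0.000000] = 2.220023

Answer: Price = V(0,0) = 2.2200


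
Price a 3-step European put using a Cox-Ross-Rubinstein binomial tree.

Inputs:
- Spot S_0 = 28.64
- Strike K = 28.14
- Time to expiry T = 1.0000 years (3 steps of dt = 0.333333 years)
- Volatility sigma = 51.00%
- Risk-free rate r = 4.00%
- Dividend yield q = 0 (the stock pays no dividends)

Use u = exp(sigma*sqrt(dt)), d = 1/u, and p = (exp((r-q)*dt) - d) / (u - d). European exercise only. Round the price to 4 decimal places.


dt = T/N = 0.333333
u = exp(sigma*sqrt(dt)) = 1.342386; d = 1/u = 0.744942
p = (exp((r-q)*dt) - d) / (u - d) = 0.449382
Discount per step: exp(-r*dt) = 0.986755
Stock lattice S(k, i) with i counting down-moves:
  k=0: S(0,0) = 28.6400
  k=1: S(1,0) = 38.4459; S(1,1) = 21.3351
  k=2: S(2,0) = 51.6093; S(2,1) = 28.6400; S(2,2) = 15.8934
  k=3: S(3,0) = 69.2796; S(3,1) = 38.4459; S(3,2) = 21.3351; S(3,3) = 11.8397
Terminal payoffs V(N, i) = max(K - S_T, 0):
  V(3,0) = 0.000000; V(3,1) = 0.000000; V(3,2) = 6.804855; V(3,3) = 16.300298
Backward induction: V(k, i) = exp(-r*dt) * [p * V(k+1, i) + (1-p) * V(k+1, i+1)].
  V(2,0) = exp(-r*dt) * [p*0.000000 + (1-p)*0.000000] = 0.000000
  V(2,1) = exp(-r*dt) * [p*0.000000 + (1-p)*6.804855] = 3.697250
  V(2,2) = exp(-r*dt) * [p*6.804855 + (1-p)*16.300298] = 11.873840
  V(1,0) = exp(-r*dt) * [p*0.000000 + (1-p)*3.697250] = 2.008809
  V(1,1) = exp(-r*dt) * [p*3.697250 + (1-p)*11.873840] = 8.090829
  V(0,0) = exp(-r*dt) * [p*2.008809 + (1-p)*8.090829] = 5.286718

Answer: Price = V(0,0) = 5.2867


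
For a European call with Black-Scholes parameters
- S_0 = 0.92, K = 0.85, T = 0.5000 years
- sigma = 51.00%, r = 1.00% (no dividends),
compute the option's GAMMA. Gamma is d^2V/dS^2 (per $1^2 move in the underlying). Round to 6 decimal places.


d1 = 0.4136223073; d2 = 0.0529978489
phi(d1) = 0.3662349397; exp(-qT) = 1.0000000000; exp(-rT) = 0.9950124792
Gamma = exp(-qT) * phi(d1) / (S * sigma * sqrt(T)) = 1.0000000000 * 0.3662349397 / (0.9200 * 0.5100 * 0.7071067812) = 1.103867

Answer: Gamma = 1.103867


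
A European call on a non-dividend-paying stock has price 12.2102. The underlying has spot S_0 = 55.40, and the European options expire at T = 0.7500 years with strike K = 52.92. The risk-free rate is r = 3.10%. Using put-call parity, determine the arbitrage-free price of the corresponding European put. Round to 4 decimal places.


Put-call parity: C - P = S_0 * exp(-qT) - K * exp(-rT).
S_0 * exp(-qT) = 55.4000 * 1.00000000 = 55.40000000
K * exp(-rT) = 52.9200 * 0.97701820 = 51.70380307
P = C - S*exp(-qT) + K*exp(-rT)
P = 12.2102 - 55.40000000 + 51.70380307 = 8.5140

Answer: Put price = 8.5140


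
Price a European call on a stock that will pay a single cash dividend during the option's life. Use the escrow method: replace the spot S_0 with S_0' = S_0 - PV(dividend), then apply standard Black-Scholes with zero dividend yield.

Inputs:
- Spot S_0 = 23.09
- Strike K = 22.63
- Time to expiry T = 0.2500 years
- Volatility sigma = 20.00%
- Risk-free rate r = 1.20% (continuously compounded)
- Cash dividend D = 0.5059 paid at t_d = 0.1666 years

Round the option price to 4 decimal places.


PV(D) = D * exp(-r * t_d) = 0.5059 * 0.99800280 = 0.50488962
S_0' = S_0 - PV(D) = 23.0900 - 0.50488962 = 22.58511038
d1 = (ln(S_0'/K) + (r + sigma^2/2)*T) / (sigma*sqrt(T)) = 0.06014397
d2 = d1 - sigma*sqrt(T) = -0.03985603
exp(-rT) = 0.99700450
N(d1) = 0.52397951; N(d2) = 0.48410395
C = S_0' * N(d1) - K * exp(-rT) * N(d2) = 22.58511038 * 0.52397951 - 22.6300 * 0.99700450 * 0.48410395 = 0.9117

Answer: Price = 0.9117


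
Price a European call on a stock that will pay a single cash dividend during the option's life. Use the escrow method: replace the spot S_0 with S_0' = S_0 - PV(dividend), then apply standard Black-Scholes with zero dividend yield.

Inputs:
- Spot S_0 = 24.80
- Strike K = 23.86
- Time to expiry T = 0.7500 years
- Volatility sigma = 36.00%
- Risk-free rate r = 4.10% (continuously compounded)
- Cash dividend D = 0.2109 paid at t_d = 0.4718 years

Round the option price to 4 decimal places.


Answer: Price = 3.7401

Derivation:
PV(D) = D * exp(-r * t_d) = 0.2109 * 0.98084209 = 0.20685960
S_0' = S_0 - PV(D) = 24.8000 - 0.20685960 = 24.59314040
d1 = (ln(S_0'/K) + (r + sigma^2/2)*T) / (sigma*sqrt(T)) = 0.35158752
d2 = d1 - sigma*sqrt(T) = 0.03981838
exp(-rT) = 0.96971797
N(d1) = 0.63742619; N(d2) = 0.51588104
C = S_0' * N(d1) - K * exp(-rT) * N(d2) = 24.59314040 * 0.63742619 - 23.8600 * 0.96971797 * 0.51588104 = 3.7401


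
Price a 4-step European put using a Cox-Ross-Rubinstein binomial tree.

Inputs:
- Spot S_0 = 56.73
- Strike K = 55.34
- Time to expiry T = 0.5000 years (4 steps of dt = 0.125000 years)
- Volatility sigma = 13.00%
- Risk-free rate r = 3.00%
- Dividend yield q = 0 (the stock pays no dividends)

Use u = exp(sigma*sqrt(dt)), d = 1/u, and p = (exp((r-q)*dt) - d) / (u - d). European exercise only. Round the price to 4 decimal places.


Answer: Price = V(0,0) = 1.1744

Derivation:
dt = T/N = 0.125000
u = exp(sigma*sqrt(dt)) = 1.047035; d = 1/u = 0.955078
p = (exp((r-q)*dt) - d) / (u - d) = 0.529368
Discount per step: exp(-r*dt) = 0.996257
Stock lattice S(k, i) with i counting down-moves:
  k=0: S(0,0) = 56.7300
  k=1: S(1,0) = 59.3983; S(1,1) = 54.1816
  k=2: S(2,0) = 62.1920; S(2,1) = 56.7300; S(2,2) = 51.7477
  k=3: S(3,0) = 65.1172; S(3,1) = 59.3983; S(3,2) = 54.1816; S(3,3) = 49.4231
  k=4: S(4,0) = 68.1800; S(4,1) = 62.1920; S(4,2) = 56.7300; S(4,3) = 51.7477; S(4,4) = 47.2029
Terminal payoffs V(N, i) = max(K - S_T, 0):
  V(4,0) = 0.000000; V(4,1) = 0.000000; V(4,2) = 0.000000; V(4,3) = 3.592336; V(4,4) = 8.137096
Backward induction: V(k, i) = exp(-r*dt) * [p * V(k+1, i) + (1-p) * V(k+1, i+1)].
  V(3,0) = exp(-r*dt) * [p*0.000000 + (1-p)*0.000000] = 0.000000
  V(3,1) = exp(-r*dt) * [p*0.000000 + (1-p)*0.000000] = 0.000000
  V(3,2) = exp(-r*dt) * [p*0.000000 + (1-p)*3.592336] = 1.684339
  V(3,3) = exp(-r*dt) * [p*3.592336 + (1-p)*8.137096] = 5.709792
  V(2,0) = exp(-r*dt) * [p*0.000000 + (1-p)*0.000000] = 0.000000
  V(2,1) = exp(-r*dt) * [p*0.000000 + (1-p)*1.684339] = 0.789736
  V(2,2) = exp(-r*dt) * [p*1.684339 + (1-p)*5.709792] = 3.565449
  V(1,0) = exp(-r*dt) * [p*0.000000 + (1-p)*0.789736] = 0.370284
  V(1,1) = exp(-r*dt) * [p*0.789736 + (1-p)*3.565449] = 2.088229
  V(0,0) = exp(-r*dt) * [p*0.370284 + (1-p)*2.088229] = 1.174391


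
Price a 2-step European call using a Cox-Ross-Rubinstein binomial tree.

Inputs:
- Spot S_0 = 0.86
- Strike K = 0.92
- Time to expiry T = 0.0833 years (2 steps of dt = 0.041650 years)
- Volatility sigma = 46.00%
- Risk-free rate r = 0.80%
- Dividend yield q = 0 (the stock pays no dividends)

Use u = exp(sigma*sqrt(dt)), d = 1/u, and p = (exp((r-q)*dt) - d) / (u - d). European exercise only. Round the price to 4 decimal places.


dt = T/N = 0.041650
u = exp(sigma*sqrt(dt)) = 1.098426; d = 1/u = 0.910394
p = (exp((r-q)*dt) - d) / (u - d) = 0.478320
Discount per step: exp(-r*dt) = 0.999667
Stock lattice S(k, i) with i counting down-moves:
  k=0: S(0,0) = 0.8600
  k=1: S(1,0) = 0.9446; S(1,1) = 0.7829
  k=2: S(2,0) = 1.0376; S(2,1) = 0.8600; S(2,2) = 0.7128
Terminal payoffs V(N, i) = max(S_T - K, 0):
  V(2,0) = 0.117624; V(2,1) = 0.000000; V(2,2) = 0.000000
Backward induction: V(k, i) = exp(-r*dt) * [p * V(k+1, i) + (1-p) * V(k+1, i+1)].
  V(1,0) = exp(-r*dt) * [p*0.117624 + (1-p)*0.000000] = 0.056243
  V(1,1) = exp(-r*dt) * [p*0.000000 + (1-p)*0.000000] = 0.000000
  V(0,0) = exp(-r*dt) * [p*0.056243 + (1-p)*0.000000] = 0.026893

Answer: Price = V(0,0) = 0.0269
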